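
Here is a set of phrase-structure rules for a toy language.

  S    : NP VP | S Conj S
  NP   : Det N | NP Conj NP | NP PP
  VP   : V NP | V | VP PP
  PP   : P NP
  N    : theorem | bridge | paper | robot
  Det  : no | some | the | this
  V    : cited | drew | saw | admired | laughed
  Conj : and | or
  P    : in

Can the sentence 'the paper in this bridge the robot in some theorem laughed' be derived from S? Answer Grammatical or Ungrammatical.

An N word can never sit immediately before a Det word in any string this grammar generates, so the substring 'bridge the' rules out a derivation.

Ungrammatical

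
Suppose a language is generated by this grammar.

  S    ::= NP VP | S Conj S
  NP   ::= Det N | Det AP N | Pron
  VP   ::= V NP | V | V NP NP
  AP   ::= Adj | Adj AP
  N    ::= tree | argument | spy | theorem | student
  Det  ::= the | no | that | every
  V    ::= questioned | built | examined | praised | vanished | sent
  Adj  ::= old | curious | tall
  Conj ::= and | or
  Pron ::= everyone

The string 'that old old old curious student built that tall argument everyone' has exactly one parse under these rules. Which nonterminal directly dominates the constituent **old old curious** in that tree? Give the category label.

[S [NP [Det that] [AP [Adj old] [AP [Adj old] [AP [Adj old] [AP [Adj curious]]]]] [N student]] [VP [V built] [NP [Det that] [AP [Adj tall]] [N argument]] [NP [Pron everyone]]]]
The span 'old old curious' is the AP node built by AP → Adj AP.
Its mother is the AP built by AP → Adj AP.

AP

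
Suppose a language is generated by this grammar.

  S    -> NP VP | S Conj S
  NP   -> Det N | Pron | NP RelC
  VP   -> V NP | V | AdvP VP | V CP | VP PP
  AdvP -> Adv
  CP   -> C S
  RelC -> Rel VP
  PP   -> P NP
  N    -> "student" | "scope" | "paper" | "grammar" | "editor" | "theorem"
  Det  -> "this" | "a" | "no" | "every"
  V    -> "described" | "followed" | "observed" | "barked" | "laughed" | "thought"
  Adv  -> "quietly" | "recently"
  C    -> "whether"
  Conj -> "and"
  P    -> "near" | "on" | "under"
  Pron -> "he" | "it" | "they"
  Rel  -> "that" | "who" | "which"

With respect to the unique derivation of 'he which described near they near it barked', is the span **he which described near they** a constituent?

No

[S [NP [NP [Pron he]] [RelC [Rel which] [VP [VP [VP [V described]] [PP [P near] [NP [Pron they]]]] [PP [P near] [NP [Pron it]]]]]] [VP [V barked]]]
The smallest constituent containing 'he which described near they' is the NP spanning 'he which described near they near it'; no single node in the tree dominates exactly the given words.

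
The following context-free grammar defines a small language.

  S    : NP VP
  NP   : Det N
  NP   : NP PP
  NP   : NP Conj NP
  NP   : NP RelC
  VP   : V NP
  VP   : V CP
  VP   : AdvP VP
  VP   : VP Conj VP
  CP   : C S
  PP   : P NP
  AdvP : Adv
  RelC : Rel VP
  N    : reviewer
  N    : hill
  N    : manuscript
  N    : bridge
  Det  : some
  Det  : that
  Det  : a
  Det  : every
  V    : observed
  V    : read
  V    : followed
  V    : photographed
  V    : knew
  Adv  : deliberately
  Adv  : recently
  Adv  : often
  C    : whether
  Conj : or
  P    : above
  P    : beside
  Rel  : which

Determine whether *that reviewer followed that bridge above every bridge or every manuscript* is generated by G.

Grammatical

[S [NP [Det that] [N reviewer]] [VP [V followed] [NP [NP [Det that] [N bridge]] [PP [P above] [NP [NP [Det every] [N bridge]] [Conj or] [NP [Det every] [N manuscript]]]]]]]
The bracketing above is licensed at every node by one of the given productions, with S at the root.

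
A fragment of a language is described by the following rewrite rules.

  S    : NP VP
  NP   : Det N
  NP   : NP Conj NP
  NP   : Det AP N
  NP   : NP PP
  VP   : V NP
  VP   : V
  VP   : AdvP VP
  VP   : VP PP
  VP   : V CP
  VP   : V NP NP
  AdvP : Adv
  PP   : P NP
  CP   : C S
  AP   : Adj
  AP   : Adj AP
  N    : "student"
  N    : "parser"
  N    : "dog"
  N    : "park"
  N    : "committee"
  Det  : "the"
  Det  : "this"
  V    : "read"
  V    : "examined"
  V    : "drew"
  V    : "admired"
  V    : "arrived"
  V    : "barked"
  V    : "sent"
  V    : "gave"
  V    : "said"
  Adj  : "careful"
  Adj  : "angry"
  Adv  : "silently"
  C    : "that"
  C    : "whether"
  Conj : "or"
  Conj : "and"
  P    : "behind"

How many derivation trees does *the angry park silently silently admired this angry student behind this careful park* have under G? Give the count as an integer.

4

Two of the 4 distinct bracketings:
[S [NP [Det the] [AP [Adj angry]] [N park]] [VP [AdvP [Adv silently]] [VP [AdvP [Adv silently]] [VP [V admired] [NP [NP [Det this] [AP [Adj angry]] [N student]] [PP [P behind] [NP [Det this] [AP [Adj careful]] [N park]]]]]]]]
[S [NP [Det the] [AP [Adj angry]] [N park]] [VP [AdvP [Adv silently]] [VP [AdvP [Adv silently]] [VP [VP [V admired] [NP [Det this] [AP [Adj angry]] [N student]]] [PP [P behind] [NP [Det this] [AP [Adj careful]] [N park]]]]]]]
The difference turns on whether NP → NP PP is used at the relevant span, versus an alternative expansion of NP.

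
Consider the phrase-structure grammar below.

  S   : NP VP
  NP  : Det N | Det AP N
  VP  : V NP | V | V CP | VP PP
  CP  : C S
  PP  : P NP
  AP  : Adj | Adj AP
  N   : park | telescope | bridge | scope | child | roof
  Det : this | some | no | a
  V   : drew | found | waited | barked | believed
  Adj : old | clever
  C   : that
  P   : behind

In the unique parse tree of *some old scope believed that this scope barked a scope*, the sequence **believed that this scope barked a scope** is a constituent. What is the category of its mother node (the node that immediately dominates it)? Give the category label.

S
  NP
    Det: some
    AP
      Adj: old
    N: scope
  VP
    V: believed
    CP
      C: that
      S
        NP
          Det: this
          N: scope
        VP
          V: barked
          NP
            Det: a
            N: scope
The span 'believed that this scope barked a scope' is the VP node built by VP → V CP.
Its mother is the S built by S → NP VP.

S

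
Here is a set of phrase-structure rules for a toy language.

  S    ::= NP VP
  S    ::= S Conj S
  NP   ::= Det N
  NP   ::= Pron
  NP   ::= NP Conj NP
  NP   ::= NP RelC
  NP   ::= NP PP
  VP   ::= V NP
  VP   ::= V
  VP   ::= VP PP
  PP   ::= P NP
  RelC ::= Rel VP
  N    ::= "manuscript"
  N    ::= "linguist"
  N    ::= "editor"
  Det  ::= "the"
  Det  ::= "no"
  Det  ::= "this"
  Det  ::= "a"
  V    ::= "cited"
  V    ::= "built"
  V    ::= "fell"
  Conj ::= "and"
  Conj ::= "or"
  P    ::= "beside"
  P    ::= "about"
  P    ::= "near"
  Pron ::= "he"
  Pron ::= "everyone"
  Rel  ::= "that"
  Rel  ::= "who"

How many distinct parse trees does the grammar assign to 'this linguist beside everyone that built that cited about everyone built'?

7

Two of the 7 distinct bracketings:
[S [NP [NP [NP [NP [Det this] [N linguist]] [PP [P beside] [NP [Pron everyone]]]] [RelC [Rel that] [VP [V built]]]] [RelC [Rel that] [VP [VP [V cited]] [PP [P about] [NP [Pron everyone]]]]]] [VP [V built]]]
[S [NP [NP [NP [Det this] [N linguist]] [PP [P beside] [NP [NP [Pron everyone]] [RelC [Rel that] [VP [V built]]]]]] [RelC [Rel that] [VP [VP [V cited]] [PP [P about] [NP [Pron everyone]]]]]] [VP [V built]]]
The trees differ in how a recursive rule is bracketed over the same span.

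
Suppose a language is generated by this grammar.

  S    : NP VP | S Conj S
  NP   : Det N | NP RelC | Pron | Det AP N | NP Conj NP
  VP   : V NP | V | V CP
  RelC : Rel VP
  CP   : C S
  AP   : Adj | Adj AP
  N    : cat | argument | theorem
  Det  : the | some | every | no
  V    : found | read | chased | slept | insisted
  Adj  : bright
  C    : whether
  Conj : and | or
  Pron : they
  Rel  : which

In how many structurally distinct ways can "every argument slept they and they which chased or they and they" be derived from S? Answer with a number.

Two of the 7 distinct bracketings:
[S [NP [Det every] [N argument]] [VP [V slept] [NP [NP [Pron they]] [Conj and] [NP [NP [NP [Pron they]] [RelC [Rel which] [VP [V chased]]]] [Conj or] [NP [NP [Pron they]] [Conj and] [NP [Pron they]]]]]]]
[S [NP [Det every] [N argument]] [VP [V slept] [NP [NP [Pron they]] [Conj and] [NP [NP [NP [NP [Pron they]] [RelC [Rel which] [VP [V chased]]]] [Conj or] [NP [Pron they]]] [Conj and] [NP [Pron they]]]]]]
The trees differ in how a recursive rule is bracketed over the same span.

7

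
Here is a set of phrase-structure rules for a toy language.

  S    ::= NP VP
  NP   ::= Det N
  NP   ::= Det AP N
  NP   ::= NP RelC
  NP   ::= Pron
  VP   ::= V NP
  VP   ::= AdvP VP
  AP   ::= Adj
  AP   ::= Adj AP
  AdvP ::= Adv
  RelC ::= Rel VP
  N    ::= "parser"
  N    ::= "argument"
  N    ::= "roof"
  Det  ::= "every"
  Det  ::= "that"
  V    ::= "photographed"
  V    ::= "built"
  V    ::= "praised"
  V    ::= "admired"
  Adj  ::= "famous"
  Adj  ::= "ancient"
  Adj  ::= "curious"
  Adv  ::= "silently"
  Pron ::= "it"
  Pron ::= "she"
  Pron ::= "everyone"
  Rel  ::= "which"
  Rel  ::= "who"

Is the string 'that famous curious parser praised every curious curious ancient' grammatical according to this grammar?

For S → NP VP, the only prefix that parses as NP is 'that famous curious parser', but the remainder 'praised every curious curious ancient' is not a VP under these rules.

Ungrammatical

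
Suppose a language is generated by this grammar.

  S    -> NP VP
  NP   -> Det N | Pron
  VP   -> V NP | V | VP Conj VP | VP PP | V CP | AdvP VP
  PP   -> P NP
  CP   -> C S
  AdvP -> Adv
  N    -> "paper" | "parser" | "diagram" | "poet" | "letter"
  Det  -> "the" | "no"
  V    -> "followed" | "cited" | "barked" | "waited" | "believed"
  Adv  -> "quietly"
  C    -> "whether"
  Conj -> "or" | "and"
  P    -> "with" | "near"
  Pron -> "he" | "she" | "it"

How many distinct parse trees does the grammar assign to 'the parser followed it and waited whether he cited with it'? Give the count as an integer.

3

Two of the 3 distinct bracketings:
[S [NP [Det the] [N parser]] [VP [VP [V followed] [NP [Pron it]]] [Conj and] [VP [VP [V waited] [CP [C whether] [S [NP [Pron he]] [VP [V cited]]]]] [PP [P with] [NP [Pron it]]]]]]
[S [NP [Det the] [N parser]] [VP [VP [V followed] [NP [Pron it]]] [Conj and] [VP [V waited] [CP [C whether] [S [NP [Pron he]] [VP [VP [V cited]] [PP [P with] [NP [Pron it]]]]]]]]]
The trees differ in how a recursive rule is bracketed over the same span.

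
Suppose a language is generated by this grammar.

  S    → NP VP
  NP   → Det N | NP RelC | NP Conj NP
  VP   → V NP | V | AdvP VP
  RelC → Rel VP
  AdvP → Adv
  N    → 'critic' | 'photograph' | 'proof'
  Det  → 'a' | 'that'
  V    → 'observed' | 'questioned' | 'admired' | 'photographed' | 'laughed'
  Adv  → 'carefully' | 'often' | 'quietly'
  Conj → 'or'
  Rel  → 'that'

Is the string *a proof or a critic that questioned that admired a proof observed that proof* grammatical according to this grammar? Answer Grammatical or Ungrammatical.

S
  NP
    NP
      NP
        NP
          Det: a
          N: proof
        Conj: or
        NP
          Det: a
          N: critic
      RelC
        Rel: that
        VP
          V: questioned
    RelC
      Rel: that
      VP
        V: admired
        NP
          Det: a
          N: proof
  VP
    V: observed
    NP
      Det: that
      N: proof
Each bracket corresponds to one application of a listed rule, so the string is derivable from S.

Grammatical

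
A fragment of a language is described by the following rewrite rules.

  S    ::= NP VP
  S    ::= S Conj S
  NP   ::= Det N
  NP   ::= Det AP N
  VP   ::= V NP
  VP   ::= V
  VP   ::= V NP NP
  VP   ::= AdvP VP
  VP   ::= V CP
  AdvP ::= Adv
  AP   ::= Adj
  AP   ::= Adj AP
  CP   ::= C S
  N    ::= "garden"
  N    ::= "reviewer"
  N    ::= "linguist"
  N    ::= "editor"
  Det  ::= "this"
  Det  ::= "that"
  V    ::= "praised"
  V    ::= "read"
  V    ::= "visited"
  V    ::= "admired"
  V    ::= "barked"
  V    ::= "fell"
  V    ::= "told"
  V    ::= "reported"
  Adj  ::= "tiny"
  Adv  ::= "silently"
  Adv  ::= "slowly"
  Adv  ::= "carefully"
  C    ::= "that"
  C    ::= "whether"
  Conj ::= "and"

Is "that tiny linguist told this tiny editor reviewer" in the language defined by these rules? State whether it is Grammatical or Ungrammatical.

An N word can never sit immediately before an N word in any string this grammar generates, so the substring 'editor reviewer' rules out a derivation.

Ungrammatical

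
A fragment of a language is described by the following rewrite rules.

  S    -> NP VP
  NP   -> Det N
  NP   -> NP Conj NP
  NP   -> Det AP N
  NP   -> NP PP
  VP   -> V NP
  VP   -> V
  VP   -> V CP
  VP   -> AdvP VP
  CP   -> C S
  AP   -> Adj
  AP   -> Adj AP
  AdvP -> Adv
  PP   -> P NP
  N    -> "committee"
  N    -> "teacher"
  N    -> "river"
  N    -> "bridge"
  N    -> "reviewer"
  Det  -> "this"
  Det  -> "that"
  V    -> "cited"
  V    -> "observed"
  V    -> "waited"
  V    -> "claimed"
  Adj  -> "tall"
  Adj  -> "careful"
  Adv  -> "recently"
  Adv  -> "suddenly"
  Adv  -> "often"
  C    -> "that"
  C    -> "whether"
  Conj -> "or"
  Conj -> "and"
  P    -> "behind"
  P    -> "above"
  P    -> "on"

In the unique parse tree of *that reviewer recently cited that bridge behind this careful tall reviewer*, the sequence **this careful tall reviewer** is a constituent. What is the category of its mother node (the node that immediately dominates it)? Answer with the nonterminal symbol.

PP

[S [NP [Det that] [N reviewer]] [VP [AdvP [Adv recently]] [VP [V cited] [NP [NP [Det that] [N bridge]] [PP [P behind] [NP [Det this] [AP [Adj careful] [AP [Adj tall]]] [N reviewer]]]]]]]
The span 'this careful tall reviewer' is the NP node built by NP → Det AP N.
Its mother is the PP built by PP → P NP.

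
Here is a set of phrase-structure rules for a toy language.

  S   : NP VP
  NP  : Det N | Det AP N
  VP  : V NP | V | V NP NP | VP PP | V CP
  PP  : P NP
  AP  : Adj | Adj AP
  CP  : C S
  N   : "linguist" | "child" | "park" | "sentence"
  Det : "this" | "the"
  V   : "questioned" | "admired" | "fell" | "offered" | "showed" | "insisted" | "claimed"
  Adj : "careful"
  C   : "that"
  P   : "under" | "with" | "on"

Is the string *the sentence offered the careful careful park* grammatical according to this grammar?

Grammatical

S
  NP
    Det: the
    N: sentence
  VP
    V: offered
    NP
      Det: the
      AP
        Adj: careful
        AP
          Adj: careful
      N: park
The bracketing above is licensed at every node by one of the given productions, with S at the root.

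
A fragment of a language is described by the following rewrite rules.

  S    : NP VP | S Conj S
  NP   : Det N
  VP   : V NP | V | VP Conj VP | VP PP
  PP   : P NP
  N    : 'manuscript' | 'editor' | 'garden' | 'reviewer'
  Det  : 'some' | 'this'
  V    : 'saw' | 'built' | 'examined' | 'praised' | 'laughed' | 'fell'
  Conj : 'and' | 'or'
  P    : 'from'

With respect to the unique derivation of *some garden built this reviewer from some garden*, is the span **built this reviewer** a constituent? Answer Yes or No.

Yes

[S [NP [Det some] [N garden]] [VP [VP [V built] [NP [Det this] [N reviewer]]] [PP [P from] [NP [Det some] [N garden]]]]]
The words 'built this reviewer' are exhaustively dominated by a single VP node (built by VP → V NP), so they form a constituent.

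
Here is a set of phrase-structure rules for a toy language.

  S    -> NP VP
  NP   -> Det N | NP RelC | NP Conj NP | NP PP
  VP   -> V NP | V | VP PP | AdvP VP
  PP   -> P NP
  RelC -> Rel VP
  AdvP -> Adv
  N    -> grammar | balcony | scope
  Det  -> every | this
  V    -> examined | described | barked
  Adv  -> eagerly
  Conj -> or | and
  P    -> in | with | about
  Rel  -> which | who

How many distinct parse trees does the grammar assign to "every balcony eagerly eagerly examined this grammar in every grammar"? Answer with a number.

4

Two of the 4 distinct bracketings:
[S [NP [Det every] [N balcony]] [VP [VP [AdvP [Adv eagerly]] [VP [AdvP [Adv eagerly]] [VP [V examined] [NP [Det this] [N grammar]]]]] [PP [P in] [NP [Det every] [N grammar]]]]]
[S [NP [Det every] [N balcony]] [VP [AdvP [Adv eagerly]] [VP [VP [AdvP [Adv eagerly]] [VP [V examined] [NP [Det this] [N grammar]]]] [PP [P in] [NP [Det every] [N grammar]]]]]]
The trees differ in how a recursive rule is bracketed over the same span.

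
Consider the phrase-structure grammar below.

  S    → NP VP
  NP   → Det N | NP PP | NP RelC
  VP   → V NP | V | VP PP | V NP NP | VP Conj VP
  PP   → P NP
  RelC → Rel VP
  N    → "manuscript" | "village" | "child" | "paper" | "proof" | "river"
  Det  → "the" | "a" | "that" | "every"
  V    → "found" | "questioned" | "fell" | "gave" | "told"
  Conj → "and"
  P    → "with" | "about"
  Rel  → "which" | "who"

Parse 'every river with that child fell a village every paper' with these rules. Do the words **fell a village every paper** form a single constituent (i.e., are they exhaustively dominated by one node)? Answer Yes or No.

[S [NP [NP [Det every] [N river]] [PP [P with] [NP [Det that] [N child]]]] [VP [V fell] [NP [Det a] [N village]] [NP [Det every] [N paper]]]]
The words 'fell a village every paper' are exhaustively dominated by a single VP node (built by VP → V NP NP), so they form a constituent.

Yes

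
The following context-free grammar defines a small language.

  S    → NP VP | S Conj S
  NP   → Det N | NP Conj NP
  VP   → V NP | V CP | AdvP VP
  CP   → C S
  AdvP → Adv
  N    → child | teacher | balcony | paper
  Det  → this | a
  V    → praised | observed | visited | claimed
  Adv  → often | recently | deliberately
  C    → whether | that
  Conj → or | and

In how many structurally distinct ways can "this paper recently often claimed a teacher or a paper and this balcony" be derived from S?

2

The two bracketings:
[S [NP [Det this] [N paper]] [VP [AdvP [Adv recently]] [VP [AdvP [Adv often]] [VP [V claimed] [NP [NP [Det a] [N teacher]] [Conj or] [NP [NP [Det a] [N paper]] [Conj and] [NP [Det this] [N balcony]]]]]]]]
[S [NP [Det this] [N paper]] [VP [AdvP [Adv recently]] [VP [AdvP [Adv often]] [VP [V claimed] [NP [NP [NP [Det a] [N teacher]] [Conj or] [NP [Det a] [N paper]]] [Conj and] [NP [Det this] [N balcony]]]]]]]
The trees differ in how a recursive rule is bracketed over the same span.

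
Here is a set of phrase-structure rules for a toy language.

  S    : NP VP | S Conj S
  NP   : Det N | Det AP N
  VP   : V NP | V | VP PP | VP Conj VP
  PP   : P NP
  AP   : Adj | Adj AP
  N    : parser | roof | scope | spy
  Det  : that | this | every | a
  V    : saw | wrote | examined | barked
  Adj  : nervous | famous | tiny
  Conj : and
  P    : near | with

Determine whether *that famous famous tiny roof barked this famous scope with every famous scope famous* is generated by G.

Ungrammatical

An N word can never sit immediately before an Adj word in any string this grammar generates, so the substring 'scope famous' rules out a derivation.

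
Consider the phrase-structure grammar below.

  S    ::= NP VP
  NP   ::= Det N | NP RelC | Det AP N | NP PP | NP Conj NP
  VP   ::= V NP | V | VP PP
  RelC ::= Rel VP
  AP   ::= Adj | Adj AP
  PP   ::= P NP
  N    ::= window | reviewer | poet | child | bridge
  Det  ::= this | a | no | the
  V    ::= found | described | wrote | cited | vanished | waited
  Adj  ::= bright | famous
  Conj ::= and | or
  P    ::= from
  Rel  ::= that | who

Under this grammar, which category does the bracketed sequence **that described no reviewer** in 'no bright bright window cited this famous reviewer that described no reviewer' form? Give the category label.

S
  NP
    Det: no
    AP
      Adj: bright
      AP
        Adj: bright
    N: window
  VP
    V: cited
    NP
      NP
        Det: this
        AP
          Adj: famous
        N: reviewer
      RelC
        Rel: that
        VP
          V: described
          NP
            Det: no
            N: reviewer
The span 'that described no reviewer' is the RelC node built by RelC → Rel VP.

RelC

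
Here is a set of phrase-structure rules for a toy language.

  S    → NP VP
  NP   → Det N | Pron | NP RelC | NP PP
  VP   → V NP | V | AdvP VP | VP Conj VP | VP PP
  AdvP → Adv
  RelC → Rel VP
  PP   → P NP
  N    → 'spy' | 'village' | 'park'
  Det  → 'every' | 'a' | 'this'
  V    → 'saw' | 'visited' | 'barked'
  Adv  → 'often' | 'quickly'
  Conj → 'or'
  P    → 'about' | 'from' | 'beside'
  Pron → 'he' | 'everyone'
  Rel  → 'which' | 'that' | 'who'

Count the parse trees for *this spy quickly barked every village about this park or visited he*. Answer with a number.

Two of the 5 distinct bracketings:
[S [NP [Det this] [N spy]] [VP [AdvP [Adv quickly]] [VP [VP [V barked] [NP [NP [Det every] [N village]] [PP [P about] [NP [Det this] [N park]]]]] [Conj or] [VP [V visited] [NP [Pron he]]]]]]
[S [NP [Det this] [N spy]] [VP [AdvP [Adv quickly]] [VP [VP [VP [V barked] [NP [Det every] [N village]]] [PP [P about] [NP [Det this] [N park]]]] [Conj or] [VP [V visited] [NP [Pron he]]]]]]
The difference turns on whether NP → NP PP is used at the relevant span, versus an alternative expansion of NP.

5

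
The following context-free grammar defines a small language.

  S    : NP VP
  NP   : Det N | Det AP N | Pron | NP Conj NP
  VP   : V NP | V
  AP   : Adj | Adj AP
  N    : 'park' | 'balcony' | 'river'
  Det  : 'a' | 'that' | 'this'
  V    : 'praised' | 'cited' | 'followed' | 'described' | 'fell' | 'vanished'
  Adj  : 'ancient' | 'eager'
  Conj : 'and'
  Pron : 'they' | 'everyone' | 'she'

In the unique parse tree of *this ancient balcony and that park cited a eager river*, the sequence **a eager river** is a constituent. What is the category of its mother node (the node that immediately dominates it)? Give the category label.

[S [NP [NP [Det this] [AP [Adj ancient]] [N balcony]] [Conj and] [NP [Det that] [N park]]] [VP [V cited] [NP [Det a] [AP [Adj eager]] [N river]]]]
The span 'a eager river' is the NP node built by NP → Det AP N.
Its mother is the VP built by VP → V NP.

VP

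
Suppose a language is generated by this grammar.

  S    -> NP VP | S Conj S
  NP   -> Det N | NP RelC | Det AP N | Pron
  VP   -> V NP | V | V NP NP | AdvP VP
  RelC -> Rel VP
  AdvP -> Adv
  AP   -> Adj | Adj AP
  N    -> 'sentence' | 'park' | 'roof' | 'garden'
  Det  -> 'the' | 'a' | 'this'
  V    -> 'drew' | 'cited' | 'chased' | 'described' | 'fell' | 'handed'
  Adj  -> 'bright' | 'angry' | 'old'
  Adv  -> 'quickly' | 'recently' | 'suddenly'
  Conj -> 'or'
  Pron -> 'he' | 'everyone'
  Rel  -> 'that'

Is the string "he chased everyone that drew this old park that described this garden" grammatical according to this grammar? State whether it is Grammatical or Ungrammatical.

S
  NP
    Pron: he
  VP
    V: chased
    NP
      NP
        Pron: everyone
      RelC
        Rel: that
        VP
          V: drew
          NP
            NP
              Det: this
              AP
                Adj: old
              N: park
            RelC
              Rel: that
              VP
                V: described
                NP
                  Det: this
                  N: garden
Each bracket corresponds to one application of a listed rule, so the string is derivable from S.

Grammatical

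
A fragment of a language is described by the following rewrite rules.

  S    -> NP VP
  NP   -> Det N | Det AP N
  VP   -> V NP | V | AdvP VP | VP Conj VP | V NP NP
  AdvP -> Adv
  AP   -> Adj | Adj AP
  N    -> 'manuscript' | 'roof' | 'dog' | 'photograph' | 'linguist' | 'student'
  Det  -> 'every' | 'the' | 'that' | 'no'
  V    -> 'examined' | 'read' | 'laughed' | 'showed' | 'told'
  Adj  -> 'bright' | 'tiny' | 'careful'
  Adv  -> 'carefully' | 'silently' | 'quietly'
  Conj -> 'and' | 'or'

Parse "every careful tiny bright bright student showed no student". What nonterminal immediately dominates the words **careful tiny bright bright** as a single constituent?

S
  NP
    Det: every
    AP
      Adj: careful
      AP
        Adj: tiny
        AP
          Adj: bright
          AP
            Adj: bright
    N: student
  VP
    V: showed
    NP
      Det: no
      N: student
The span 'careful tiny bright bright' is the AP node built by AP → Adj AP.

AP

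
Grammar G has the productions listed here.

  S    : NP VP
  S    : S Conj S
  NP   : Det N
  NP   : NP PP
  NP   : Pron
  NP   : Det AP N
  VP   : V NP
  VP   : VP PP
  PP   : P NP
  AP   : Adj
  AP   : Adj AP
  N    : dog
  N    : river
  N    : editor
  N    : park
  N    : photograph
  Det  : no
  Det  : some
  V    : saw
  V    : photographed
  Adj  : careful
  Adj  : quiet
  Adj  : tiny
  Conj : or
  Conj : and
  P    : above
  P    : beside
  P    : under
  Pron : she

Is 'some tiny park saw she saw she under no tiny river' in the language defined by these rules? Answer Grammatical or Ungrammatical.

For S → NP VP, the only prefix that parses as NP is 'some tiny park', but the remainder 'saw she saw she under no tiny river' is not a VP under these rules. The alternative S rule S → S Conj S likewise has no satisfying split.

Ungrammatical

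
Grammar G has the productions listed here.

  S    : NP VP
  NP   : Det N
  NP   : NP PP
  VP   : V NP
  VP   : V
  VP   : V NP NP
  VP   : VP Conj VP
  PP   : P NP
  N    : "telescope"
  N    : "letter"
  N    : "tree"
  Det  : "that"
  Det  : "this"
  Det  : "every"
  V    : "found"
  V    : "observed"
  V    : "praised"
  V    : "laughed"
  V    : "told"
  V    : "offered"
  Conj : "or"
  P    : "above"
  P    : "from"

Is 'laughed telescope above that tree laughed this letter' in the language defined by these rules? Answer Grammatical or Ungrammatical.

A V word can never sit immediately before an N word in any string this grammar generates, so the substring 'laughed telescope' rules out a derivation.

Ungrammatical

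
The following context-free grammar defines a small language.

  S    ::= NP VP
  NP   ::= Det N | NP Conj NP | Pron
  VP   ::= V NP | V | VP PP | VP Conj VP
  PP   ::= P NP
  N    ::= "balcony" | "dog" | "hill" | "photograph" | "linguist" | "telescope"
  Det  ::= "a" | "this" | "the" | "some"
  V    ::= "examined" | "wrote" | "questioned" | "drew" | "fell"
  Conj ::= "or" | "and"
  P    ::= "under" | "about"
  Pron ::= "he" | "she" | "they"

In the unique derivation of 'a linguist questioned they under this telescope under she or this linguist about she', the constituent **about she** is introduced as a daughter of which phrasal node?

S
  NP
    Det: a
    N: linguist
  VP
    VP
      VP
        VP
          V: questioned
          NP
            Pron: they
        PP
          P: under
          NP
            Det: this
            N: telescope
      PP
        P: under
        NP
          NP
            Pron: she
          Conj: or
          NP
            Det: this
            N: linguist
    PP
      P: about
      NP
        Pron: she
The span 'about she' is the PP node built by PP → P NP.
Its mother is the VP built by VP → VP PP.

VP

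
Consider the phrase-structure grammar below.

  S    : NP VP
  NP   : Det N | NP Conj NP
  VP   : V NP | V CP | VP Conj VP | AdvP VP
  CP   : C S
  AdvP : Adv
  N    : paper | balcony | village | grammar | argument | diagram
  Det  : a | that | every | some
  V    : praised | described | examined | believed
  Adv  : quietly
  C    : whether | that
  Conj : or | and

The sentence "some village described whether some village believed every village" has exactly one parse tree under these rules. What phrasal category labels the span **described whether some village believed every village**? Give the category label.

VP

S
  NP
    Det: some
    N: village
  VP
    V: described
    CP
      C: whether
      S
        NP
          Det: some
          N: village
        VP
          V: believed
          NP
            Det: every
            N: village
The span 'described whether some village believed every village' is the VP node built by VP → V CP.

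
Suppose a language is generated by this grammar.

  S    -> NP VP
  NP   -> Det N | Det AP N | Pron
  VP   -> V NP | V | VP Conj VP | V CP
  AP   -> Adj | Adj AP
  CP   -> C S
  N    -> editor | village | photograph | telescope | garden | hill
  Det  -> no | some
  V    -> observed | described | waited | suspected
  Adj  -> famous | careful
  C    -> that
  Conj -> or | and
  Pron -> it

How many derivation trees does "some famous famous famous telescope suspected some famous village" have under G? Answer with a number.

[S [NP [Det some] [AP [Adj famous] [AP [Adj famous] [AP [Adj famous]]]] [N telescope]] [VP [V suspected] [NP [Det some] [AP [Adj famous]] [N village]]]]
No rule offers an alternative attachment or grouping for any span, so this is the only derivation.

1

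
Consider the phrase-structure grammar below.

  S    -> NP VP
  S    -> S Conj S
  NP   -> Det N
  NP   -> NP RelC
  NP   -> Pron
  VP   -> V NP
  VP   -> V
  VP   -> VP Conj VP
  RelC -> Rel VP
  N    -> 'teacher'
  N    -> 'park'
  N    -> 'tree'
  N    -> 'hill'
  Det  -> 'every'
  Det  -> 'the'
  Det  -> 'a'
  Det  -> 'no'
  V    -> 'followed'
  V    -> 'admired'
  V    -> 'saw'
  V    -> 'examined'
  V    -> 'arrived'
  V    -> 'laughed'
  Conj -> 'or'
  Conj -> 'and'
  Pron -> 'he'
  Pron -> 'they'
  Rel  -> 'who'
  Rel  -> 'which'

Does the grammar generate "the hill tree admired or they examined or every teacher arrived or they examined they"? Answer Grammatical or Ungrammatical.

Ungrammatical

An N word can never sit immediately before an N word in any string this grammar generates, so the substring 'hill tree' rules out a derivation.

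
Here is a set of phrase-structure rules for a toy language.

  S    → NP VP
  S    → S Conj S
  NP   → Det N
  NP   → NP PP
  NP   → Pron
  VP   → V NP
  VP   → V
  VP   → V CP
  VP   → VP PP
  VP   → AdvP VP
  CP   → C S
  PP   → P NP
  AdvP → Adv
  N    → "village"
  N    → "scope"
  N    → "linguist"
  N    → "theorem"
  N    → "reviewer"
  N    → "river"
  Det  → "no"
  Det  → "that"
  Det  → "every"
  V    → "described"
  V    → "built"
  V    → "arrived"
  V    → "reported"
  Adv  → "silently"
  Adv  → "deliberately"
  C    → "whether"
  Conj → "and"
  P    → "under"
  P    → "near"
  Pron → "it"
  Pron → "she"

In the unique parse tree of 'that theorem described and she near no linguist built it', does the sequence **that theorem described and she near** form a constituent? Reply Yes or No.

[S [S [NP [Det that] [N theorem]] [VP [V described]]] [Conj and] [S [NP [NP [Pron she]] [PP [P near] [NP [Det no] [N linguist]]]] [VP [V built] [NP [Pron it]]]]]
The smallest constituent containing 'that theorem described and she near' is the S spanning 'that theorem described and she near no linguist built it'; no single node in the tree dominates exactly the given words.

No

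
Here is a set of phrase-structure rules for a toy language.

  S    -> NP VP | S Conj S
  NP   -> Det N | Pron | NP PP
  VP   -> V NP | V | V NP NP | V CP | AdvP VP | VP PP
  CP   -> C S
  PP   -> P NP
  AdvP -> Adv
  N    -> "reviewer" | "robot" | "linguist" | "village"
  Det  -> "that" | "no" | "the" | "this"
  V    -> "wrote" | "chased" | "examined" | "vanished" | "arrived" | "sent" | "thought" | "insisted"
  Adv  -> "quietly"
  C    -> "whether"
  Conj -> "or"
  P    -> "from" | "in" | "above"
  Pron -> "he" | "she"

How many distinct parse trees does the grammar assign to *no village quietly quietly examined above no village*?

3

Two of the 3 distinct bracketings:
[S [NP [Det no] [N village]] [VP [AdvP [Adv quietly]] [VP [AdvP [Adv quietly]] [VP [VP [V examined]] [PP [P above] [NP [Det no] [N village]]]]]]]
[S [NP [Det no] [N village]] [VP [AdvP [Adv quietly]] [VP [VP [AdvP [Adv quietly]] [VP [V examined]]] [PP [P above] [NP [Det no] [N village]]]]]]
The trees differ in how a recursive rule is bracketed over the same span.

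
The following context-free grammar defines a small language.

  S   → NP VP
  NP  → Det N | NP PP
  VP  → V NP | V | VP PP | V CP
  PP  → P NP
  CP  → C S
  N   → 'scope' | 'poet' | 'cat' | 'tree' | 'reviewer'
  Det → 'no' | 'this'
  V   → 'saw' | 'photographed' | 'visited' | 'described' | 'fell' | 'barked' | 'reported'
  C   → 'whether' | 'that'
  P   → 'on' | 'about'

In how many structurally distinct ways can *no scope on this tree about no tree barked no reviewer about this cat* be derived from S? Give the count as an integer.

4

Two of the 4 distinct bracketings:
[S [NP [NP [Det no] [N scope]] [PP [P on] [NP [NP [Det this] [N tree]] [PP [P about] [NP [Det no] [N tree]]]]]] [VP [V barked] [NP [NP [Det no] [N reviewer]] [PP [P about] [NP [Det this] [N cat]]]]]]
[S [NP [NP [Det no] [N scope]] [PP [P on] [NP [NP [Det this] [N tree]] [PP [P about] [NP [Det no] [N tree]]]]]] [VP [VP [V barked] [NP [Det no] [N reviewer]]] [PP [P about] [NP [Det this] [N cat]]]]]
The difference turns on whether VP → VP PP is used at the relevant span, versus an alternative expansion of VP.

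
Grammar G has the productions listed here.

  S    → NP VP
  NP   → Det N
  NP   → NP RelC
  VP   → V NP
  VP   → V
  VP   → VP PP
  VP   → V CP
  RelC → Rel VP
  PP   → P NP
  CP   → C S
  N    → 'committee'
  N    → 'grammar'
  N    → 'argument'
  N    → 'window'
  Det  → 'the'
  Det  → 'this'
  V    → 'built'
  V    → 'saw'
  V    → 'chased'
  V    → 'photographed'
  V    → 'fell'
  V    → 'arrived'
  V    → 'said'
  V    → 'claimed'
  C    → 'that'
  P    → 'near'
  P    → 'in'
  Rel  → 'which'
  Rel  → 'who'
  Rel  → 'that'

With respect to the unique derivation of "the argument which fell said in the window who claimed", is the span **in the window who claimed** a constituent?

Yes

[S [NP [NP [Det the] [N argument]] [RelC [Rel which] [VP [V fell]]]] [VP [VP [V said]] [PP [P in] [NP [NP [Det the] [N window]] [RelC [Rel who] [VP [V claimed]]]]]]]
The words 'in the window who claimed' are exhaustively dominated by a single PP node (built by PP → P NP), so they form a constituent.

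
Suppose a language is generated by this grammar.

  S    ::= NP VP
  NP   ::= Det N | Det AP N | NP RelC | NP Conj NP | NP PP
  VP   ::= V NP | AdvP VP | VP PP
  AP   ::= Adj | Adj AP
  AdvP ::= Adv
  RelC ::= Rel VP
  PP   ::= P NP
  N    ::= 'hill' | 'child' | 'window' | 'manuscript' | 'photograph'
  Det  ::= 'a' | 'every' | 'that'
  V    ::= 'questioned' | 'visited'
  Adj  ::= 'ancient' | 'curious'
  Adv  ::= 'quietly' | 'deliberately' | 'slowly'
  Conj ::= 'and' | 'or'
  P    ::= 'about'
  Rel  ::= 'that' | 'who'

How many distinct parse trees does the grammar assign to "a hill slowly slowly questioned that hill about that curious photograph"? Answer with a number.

4

Two of the 4 distinct bracketings:
[S [NP [Det a] [N hill]] [VP [AdvP [Adv slowly]] [VP [AdvP [Adv slowly]] [VP [V questioned] [NP [NP [Det that] [N hill]] [PP [P about] [NP [Det that] [AP [Adj curious]] [N photograph]]]]]]]]
[S [NP [Det a] [N hill]] [VP [AdvP [Adv slowly]] [VP [AdvP [Adv slowly]] [VP [VP [V questioned] [NP [Det that] [N hill]]] [PP [P about] [NP [Det that] [AP [Adj curious]] [N photograph]]]]]]]
The difference turns on whether NP → NP PP is used at the relevant span, versus an alternative expansion of NP.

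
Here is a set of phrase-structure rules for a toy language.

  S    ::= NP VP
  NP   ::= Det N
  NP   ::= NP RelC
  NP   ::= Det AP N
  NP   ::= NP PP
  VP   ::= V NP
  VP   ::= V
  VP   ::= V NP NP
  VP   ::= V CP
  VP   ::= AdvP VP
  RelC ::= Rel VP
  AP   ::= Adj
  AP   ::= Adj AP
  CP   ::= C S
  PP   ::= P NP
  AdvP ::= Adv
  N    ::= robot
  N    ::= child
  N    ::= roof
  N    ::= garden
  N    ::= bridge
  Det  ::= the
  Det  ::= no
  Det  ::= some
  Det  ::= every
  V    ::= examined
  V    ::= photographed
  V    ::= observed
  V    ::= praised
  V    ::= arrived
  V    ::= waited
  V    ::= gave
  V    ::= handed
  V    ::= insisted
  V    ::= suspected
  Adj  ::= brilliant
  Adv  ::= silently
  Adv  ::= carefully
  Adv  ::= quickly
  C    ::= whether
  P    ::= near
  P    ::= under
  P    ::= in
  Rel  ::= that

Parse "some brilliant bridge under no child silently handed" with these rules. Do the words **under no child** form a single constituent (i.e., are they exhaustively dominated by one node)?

[S [NP [NP [Det some] [AP [Adj brilliant]] [N bridge]] [PP [P under] [NP [Det no] [N child]]]] [VP [AdvP [Adv silently]] [VP [V handed]]]]
The words 'under no child' are exhaustively dominated by a single PP node (built by PP → P NP), so they form a constituent.

Yes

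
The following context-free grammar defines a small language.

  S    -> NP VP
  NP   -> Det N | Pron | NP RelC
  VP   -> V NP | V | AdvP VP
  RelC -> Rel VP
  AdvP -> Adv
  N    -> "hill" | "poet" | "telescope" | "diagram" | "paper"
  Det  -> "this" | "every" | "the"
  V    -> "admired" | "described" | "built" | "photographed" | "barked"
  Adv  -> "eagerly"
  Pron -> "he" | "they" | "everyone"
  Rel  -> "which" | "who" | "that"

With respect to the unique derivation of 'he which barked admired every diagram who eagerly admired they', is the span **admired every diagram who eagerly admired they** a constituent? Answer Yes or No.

Yes

[S [NP [NP [Pron he]] [RelC [Rel which] [VP [V barked]]]] [VP [V admired] [NP [NP [Det every] [N diagram]] [RelC [Rel who] [VP [AdvP [Adv eagerly]] [VP [V admired] [NP [Pron they]]]]]]]]
The words 'admired every diagram who eagerly admired they' are exhaustively dominated by a single VP node (built by VP → V NP), so they form a constituent.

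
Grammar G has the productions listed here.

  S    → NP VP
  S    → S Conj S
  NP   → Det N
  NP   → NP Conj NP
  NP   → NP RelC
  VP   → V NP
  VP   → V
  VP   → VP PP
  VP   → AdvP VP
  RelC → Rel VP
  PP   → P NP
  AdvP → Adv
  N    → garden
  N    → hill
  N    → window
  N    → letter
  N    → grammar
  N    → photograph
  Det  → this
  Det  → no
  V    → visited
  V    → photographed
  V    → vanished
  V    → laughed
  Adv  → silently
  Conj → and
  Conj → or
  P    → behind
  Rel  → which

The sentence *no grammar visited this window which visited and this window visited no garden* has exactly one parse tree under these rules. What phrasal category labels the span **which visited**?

RelC

S
  S
    NP
      Det: no
      N: grammar
    VP
      V: visited
      NP
        NP
          Det: this
          N: window
        RelC
          Rel: which
          VP
            V: visited
  Conj: and
  S
    NP
      Det: this
      N: window
    VP
      V: visited
      NP
        Det: no
        N: garden
The span 'which visited' is the RelC node built by RelC → Rel VP.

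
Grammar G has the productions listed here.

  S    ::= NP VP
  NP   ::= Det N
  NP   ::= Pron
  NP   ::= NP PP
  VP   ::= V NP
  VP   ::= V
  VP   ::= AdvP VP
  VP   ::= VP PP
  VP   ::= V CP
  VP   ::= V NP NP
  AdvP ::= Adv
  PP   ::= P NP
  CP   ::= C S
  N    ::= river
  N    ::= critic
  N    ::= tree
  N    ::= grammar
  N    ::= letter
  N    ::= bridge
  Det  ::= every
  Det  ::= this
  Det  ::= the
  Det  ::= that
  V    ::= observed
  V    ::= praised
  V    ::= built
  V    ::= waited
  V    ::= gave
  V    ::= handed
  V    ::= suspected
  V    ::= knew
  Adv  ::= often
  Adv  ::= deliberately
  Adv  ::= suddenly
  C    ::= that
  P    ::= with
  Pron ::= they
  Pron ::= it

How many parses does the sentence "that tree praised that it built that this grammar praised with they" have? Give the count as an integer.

Two of the 3 distinct bracketings:
[S [NP [Det that] [N tree]] [VP [VP [V praised] [CP [C that] [S [NP [Pron it]] [VP [V built] [CP [C that] [S [NP [Det this] [N grammar]] [VP [V praised]]]]]]]] [PP [P with] [NP [Pron they]]]]]
[S [NP [Det that] [N tree]] [VP [V praised] [CP [C that] [S [NP [Pron it]] [VP [VP [V built] [CP [C that] [S [NP [Det this] [N grammar]] [VP [V praised]]]]] [PP [P with] [NP [Pron they]]]]]]]]
The trees differ in how a recursive rule is bracketed over the same span.

3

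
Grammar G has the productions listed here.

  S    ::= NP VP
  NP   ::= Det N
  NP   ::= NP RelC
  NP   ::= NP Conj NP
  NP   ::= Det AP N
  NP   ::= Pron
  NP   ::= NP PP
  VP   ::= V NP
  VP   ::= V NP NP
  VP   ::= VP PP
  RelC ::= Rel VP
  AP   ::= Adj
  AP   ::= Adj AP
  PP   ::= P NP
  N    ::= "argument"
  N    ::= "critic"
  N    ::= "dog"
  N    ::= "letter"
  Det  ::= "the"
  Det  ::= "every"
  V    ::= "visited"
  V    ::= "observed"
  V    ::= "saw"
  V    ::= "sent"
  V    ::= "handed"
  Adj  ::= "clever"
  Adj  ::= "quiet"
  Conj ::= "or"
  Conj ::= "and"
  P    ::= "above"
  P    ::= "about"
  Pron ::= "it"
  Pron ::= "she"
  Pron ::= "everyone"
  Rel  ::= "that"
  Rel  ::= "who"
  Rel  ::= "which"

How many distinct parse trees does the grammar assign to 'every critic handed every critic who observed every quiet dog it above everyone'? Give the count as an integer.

6

Two of the 6 distinct bracketings:
[S [NP [Det every] [N critic]] [VP [V handed] [NP [NP [Det every] [N critic]] [RelC [Rel who] [VP [V observed] [NP [Det every] [AP [Adj quiet]] [N dog]] [NP [NP [Pron it]] [PP [P above] [NP [Pron everyone]]]]]]]]]
[S [NP [Det every] [N critic]] [VP [V handed] [NP [NP [Det every] [N critic]] [RelC [Rel who] [VP [VP [V observed] [NP [Det every] [AP [Adj quiet]] [N dog]] [NP [Pron it]]] [PP [P above] [NP [Pron everyone]]]]]]]]
The difference turns on whether NP → NP PP is used at the relevant span, versus an alternative expansion of NP.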